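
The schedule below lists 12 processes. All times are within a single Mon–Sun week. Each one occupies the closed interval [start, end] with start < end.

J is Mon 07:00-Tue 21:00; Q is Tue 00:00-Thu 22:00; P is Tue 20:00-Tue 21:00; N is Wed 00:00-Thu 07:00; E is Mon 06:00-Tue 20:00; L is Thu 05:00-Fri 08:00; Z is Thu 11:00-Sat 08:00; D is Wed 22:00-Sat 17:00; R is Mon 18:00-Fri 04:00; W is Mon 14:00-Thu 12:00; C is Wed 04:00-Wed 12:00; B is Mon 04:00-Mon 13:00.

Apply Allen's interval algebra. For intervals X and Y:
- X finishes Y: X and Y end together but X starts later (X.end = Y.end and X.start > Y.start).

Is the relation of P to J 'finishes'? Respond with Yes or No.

Yes

P = [Tue 20:00, Tue 21:00], J = [Mon 07:00, Tue 21:00].
Actual relation of P to J: finishes.
Asked whether 'finishes' holds → Yes.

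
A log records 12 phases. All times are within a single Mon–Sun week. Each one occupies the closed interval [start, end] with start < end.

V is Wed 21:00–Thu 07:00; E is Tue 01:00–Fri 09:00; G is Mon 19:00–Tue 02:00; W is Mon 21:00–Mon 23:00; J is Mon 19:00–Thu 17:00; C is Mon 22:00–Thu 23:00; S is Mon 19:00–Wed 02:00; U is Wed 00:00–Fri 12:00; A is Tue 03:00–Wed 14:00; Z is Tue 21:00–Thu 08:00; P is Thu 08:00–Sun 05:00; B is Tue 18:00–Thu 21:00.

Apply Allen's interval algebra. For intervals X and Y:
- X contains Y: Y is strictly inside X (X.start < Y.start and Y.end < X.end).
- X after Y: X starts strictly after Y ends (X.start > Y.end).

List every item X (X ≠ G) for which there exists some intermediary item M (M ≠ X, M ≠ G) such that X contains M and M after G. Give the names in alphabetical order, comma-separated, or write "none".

B, C, E, J, U, Z

Target G = [Mon 19:00, Tue 02:00].
Intermediaries M with M after G: A, B, P, U, V, Z.
Via A — items with X contains A: C, E, J.
Via B — items with X contains B: C, E.
Via P — items with X contains P: none.
Via U — items with X contains U: none.
Via V — items with X contains V: B, C, E, J, U, Z.
Via Z — items with X contains Z: B, C, E, J.
Union: B, C, E, J, U, Z.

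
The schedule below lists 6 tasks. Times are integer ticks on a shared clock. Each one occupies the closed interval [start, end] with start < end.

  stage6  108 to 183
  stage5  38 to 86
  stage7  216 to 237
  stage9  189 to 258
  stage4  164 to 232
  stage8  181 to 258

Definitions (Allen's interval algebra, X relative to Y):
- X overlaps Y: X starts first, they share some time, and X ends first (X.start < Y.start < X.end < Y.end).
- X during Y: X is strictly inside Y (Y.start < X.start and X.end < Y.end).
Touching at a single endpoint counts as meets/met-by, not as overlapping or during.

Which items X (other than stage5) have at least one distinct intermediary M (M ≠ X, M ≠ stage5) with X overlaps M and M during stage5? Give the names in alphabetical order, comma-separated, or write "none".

Target stage5 = [38, 86].
Intermediaries M with M during stage5: none.
Union: none.

none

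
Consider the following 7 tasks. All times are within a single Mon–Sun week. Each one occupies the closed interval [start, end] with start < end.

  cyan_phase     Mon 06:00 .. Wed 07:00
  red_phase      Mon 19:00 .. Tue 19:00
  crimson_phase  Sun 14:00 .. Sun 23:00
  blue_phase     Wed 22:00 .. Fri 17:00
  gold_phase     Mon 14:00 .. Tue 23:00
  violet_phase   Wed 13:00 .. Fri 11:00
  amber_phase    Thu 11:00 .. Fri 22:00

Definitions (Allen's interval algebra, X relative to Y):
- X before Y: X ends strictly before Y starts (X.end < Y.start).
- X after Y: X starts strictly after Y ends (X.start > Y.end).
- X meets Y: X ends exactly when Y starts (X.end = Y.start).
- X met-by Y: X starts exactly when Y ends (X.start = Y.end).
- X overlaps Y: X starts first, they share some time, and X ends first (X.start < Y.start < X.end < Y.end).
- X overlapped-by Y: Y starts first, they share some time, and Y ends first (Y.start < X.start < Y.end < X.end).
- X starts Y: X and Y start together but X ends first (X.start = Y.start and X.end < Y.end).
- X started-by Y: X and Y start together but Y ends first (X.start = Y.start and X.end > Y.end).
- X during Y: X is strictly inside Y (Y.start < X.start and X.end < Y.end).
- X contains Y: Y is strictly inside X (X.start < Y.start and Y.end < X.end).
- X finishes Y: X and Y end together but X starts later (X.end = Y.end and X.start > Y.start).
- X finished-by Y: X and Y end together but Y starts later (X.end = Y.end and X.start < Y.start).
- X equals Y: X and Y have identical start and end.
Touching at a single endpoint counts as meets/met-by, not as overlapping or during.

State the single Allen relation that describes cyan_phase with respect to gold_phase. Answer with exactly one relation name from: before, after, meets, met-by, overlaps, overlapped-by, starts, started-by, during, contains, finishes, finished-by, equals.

contains

cyan_phase = [Mon 06:00, Wed 07:00]; gold_phase = [Mon 14:00, Tue 23:00].
Compare endpoints: cyan_phase.start < gold_phase.start, cyan_phase.start < gold_phase.end, cyan_phase.end > gold_phase.start, cyan_phase.end > gold_phase.end.
That pattern is 'contains'.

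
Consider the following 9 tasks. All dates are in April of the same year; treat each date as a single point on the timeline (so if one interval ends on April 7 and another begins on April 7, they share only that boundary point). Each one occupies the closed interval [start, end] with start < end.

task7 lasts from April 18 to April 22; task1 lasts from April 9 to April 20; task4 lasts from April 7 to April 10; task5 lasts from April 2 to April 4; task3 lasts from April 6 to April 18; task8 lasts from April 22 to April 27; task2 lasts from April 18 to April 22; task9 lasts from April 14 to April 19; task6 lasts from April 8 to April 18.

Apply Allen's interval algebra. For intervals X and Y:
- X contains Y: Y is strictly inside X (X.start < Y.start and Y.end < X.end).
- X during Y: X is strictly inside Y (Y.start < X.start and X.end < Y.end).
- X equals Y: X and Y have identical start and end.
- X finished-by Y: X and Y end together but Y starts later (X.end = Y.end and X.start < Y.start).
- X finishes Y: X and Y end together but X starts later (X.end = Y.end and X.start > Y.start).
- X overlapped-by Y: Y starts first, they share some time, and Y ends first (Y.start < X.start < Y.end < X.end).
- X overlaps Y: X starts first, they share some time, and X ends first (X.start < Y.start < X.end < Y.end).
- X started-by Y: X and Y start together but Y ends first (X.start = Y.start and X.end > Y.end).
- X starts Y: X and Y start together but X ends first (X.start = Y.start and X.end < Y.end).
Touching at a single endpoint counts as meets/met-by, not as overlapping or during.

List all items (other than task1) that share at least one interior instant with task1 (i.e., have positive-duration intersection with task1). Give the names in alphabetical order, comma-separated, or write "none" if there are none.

Target task1 = [April 9, April 20].
task2 [April 18, April 22] → overlapped-by → yes.
task3 [April 6, April 18] → overlaps → yes.
task4 [April 7, April 10] → overlaps → yes.
task5 [April 2, April 4] → before → no.
task6 [April 8, April 18] → overlaps → yes.
task7 [April 18, April 22] → overlapped-by → yes.
task8 [April 22, April 27] → after → no.
task9 [April 14, April 19] → during → yes.
Result: task2, task3, task4, task6, task7, task9.

task2, task3, task4, task6, task7, task9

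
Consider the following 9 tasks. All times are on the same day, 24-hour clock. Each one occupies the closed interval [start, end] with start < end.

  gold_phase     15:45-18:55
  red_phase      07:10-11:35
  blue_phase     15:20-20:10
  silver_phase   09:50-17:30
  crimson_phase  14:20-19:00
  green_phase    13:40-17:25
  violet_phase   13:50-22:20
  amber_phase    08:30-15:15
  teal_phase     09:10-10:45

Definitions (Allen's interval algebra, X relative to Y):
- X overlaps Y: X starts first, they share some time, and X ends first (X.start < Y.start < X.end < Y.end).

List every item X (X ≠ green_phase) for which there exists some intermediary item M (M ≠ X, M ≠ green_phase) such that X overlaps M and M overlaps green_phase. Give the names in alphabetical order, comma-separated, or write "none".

Target green_phase = [13:40, 17:25].
Intermediaries M with M overlaps green_phase: amber_phase.
Via amber_phase — items with X overlaps amber_phase: red_phase.
Union: red_phase.

red_phase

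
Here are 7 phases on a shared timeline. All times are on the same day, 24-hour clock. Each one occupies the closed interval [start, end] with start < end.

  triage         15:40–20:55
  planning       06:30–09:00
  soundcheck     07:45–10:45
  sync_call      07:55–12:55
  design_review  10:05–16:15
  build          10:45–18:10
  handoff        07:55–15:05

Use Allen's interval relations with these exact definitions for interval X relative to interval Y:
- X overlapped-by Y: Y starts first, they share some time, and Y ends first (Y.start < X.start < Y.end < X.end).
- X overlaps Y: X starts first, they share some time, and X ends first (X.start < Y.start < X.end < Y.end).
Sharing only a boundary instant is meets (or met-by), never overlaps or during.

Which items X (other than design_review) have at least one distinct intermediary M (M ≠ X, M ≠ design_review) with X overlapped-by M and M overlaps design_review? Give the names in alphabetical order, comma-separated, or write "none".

build, handoff, sync_call

Target design_review = [10:05, 16:15].
Intermediaries M with M overlaps design_review: handoff, soundcheck, sync_call.
Via handoff — items with X overlapped-by handoff: build.
Via soundcheck — items with X overlapped-by soundcheck: handoff, sync_call.
Via sync_call — items with X overlapped-by sync_call: build.
Union: build, handoff, sync_call.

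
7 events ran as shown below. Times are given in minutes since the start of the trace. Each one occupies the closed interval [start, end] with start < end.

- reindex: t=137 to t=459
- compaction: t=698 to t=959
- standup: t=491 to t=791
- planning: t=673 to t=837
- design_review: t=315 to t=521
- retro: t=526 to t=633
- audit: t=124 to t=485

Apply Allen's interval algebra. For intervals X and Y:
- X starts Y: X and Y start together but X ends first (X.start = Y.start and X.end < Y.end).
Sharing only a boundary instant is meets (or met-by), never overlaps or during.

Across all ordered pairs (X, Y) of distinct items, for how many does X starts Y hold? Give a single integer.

0

Checking all 42 ordered pairs for relation 'starts'; matching pairs in alphabetical order:
No pair satisfies it.
Count: 0.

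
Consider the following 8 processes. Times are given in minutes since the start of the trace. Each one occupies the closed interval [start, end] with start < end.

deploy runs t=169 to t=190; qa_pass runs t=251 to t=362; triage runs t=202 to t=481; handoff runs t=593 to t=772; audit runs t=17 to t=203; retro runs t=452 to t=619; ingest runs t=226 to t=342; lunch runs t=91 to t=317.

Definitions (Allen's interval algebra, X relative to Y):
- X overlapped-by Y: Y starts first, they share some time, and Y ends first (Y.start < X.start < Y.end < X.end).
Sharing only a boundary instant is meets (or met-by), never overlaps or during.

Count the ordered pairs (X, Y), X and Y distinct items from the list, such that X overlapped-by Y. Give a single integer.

8

Checking all 56 ordered pairs for relation 'overlapped-by'; matching pairs in alphabetical order:
(handoff, retro): handoff overlapped-by retro ✓
(ingest, lunch): ingest overlapped-by lunch ✓
(lunch, audit): lunch overlapped-by audit ✓
(qa_pass, ingest): qa_pass overlapped-by ingest ✓
(qa_pass, lunch): qa_pass overlapped-by lunch ✓
(retro, triage): retro overlapped-by triage ✓
(triage, audit): triage overlapped-by audit ✓
(triage, lunch): triage overlapped-by lunch ✓
Count: 8.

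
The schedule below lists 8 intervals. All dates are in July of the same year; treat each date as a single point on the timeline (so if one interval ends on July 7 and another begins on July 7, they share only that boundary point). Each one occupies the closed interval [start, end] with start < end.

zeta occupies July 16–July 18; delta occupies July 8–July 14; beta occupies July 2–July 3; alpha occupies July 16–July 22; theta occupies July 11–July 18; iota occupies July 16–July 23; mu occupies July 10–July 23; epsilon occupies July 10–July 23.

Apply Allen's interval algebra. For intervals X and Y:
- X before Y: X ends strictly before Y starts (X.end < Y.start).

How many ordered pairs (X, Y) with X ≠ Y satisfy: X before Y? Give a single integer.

10

Checking all 56 ordered pairs for relation 'before'; matching pairs in alphabetical order:
(beta, alpha): beta before alpha ✓
(beta, delta): beta before delta ✓
(beta, epsilon): beta before epsilon ✓
(beta, iota): beta before iota ✓
(beta, mu): beta before mu ✓
(beta, theta): beta before theta ✓
(beta, zeta): beta before zeta ✓
(delta, alpha): delta before alpha ✓
(delta, iota): delta before iota ✓
(delta, zeta): delta before zeta ✓
Count: 10.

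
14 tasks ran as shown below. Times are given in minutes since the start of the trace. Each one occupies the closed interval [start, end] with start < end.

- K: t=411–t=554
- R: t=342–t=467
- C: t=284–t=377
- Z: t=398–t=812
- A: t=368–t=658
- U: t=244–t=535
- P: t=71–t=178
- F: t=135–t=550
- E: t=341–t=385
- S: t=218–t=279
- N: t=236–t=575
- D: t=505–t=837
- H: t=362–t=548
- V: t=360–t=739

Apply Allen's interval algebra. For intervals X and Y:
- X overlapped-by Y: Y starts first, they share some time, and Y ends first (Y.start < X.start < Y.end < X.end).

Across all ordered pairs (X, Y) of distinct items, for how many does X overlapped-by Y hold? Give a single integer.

43

Checking all 182 ordered pairs for relation 'overlapped-by'; matching pairs in alphabetical order:
(A, C): A overlapped-by C ✓
(A, E): A overlapped-by E ✓
(A, F): A overlapped-by F ✓
(A, H): A overlapped-by H ✓
(A, N): A overlapped-by N ✓
(A, R): A overlapped-by R ✓
(A, U): A overlapped-by U ✓
(D, A): D overlapped-by A ✓
(D, F): D overlapped-by F ✓
(D, H): D overlapped-by H ✓
(D, K): D overlapped-by K ✓
(D, N): D overlapped-by N ✓
(D, U): D overlapped-by U ✓
(D, V): D overlapped-by V ✓
(D, Z): D overlapped-by Z ✓
(E, C): E overlapped-by C ✓
(F, P): F overlapped-by P ✓
(H, C): H overlapped-by C ✓
(H, E): H overlapped-by E ✓
(H, R): H overlapped-by R ✓
(H, U): H overlapped-by U ✓
(K, F): K overlapped-by F ✓
(K, H): K overlapped-by H ✓
(K, R): K overlapped-by R ✓
... plus 19 further pairs not listed.
Count: 43.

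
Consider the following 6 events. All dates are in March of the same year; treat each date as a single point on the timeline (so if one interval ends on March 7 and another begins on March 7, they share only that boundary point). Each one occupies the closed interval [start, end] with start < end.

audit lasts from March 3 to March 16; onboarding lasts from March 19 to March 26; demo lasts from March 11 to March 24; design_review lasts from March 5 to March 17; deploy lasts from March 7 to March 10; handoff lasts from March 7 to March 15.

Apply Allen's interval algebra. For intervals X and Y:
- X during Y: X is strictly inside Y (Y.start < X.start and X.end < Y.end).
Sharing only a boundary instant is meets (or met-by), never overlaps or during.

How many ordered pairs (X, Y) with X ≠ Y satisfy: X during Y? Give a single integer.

4

Checking all 30 ordered pairs for relation 'during'; matching pairs in alphabetical order:
(deploy, audit): deploy during audit ✓
(deploy, design_review): deploy during design_review ✓
(handoff, audit): handoff during audit ✓
(handoff, design_review): handoff during design_review ✓
Count: 4.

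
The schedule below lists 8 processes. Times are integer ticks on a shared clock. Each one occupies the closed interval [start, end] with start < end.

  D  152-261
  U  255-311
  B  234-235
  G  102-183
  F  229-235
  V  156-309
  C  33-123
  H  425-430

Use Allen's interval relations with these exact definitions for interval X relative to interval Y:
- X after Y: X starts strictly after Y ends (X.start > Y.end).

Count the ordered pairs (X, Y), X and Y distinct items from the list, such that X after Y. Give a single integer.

Checking all 56 ordered pairs for relation 'after'; matching pairs in alphabetical order:
(B, C): B after C ✓
(B, G): B after G ✓
(D, C): D after C ✓
(F, C): F after C ✓
(F, G): F after G ✓
(H, B): H after B ✓
(H, C): H after C ✓
(H, D): H after D ✓
(H, F): H after F ✓
(H, G): H after G ✓
(H, U): H after U ✓
(H, V): H after V ✓
(U, B): U after B ✓
(U, C): U after C ✓
(U, F): U after F ✓
(U, G): U after G ✓
(V, C): V after C ✓
Count: 17.

17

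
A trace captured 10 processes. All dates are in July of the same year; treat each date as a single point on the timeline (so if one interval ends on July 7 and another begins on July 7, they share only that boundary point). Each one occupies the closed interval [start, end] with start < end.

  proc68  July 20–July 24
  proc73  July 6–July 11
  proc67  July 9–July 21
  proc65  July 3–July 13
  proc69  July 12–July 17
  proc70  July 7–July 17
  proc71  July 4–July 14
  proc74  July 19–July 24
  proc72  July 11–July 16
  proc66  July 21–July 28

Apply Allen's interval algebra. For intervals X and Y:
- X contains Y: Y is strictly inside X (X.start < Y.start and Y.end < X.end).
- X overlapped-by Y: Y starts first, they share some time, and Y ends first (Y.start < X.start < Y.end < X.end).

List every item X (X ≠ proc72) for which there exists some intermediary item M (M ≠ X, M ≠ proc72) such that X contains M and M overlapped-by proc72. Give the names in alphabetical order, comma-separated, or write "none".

proc67

Target proc72 = [July 11, July 16].
Intermediaries M with M overlapped-by proc72: proc69.
Via proc69 — items with X contains proc69: proc67.
Union: proc67.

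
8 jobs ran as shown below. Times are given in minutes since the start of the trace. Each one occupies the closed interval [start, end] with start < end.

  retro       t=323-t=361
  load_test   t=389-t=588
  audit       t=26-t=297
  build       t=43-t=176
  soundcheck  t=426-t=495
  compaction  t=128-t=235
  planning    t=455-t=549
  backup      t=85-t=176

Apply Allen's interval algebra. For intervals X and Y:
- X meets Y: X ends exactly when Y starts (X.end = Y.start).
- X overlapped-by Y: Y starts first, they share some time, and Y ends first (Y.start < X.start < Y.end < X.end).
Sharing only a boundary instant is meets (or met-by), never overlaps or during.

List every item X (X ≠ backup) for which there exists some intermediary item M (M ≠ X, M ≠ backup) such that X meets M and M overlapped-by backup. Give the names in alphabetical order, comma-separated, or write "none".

none

Target backup = [t=85, t=176].
Intermediaries M with M overlapped-by backup: compaction.
Via compaction — items with X meets compaction: none.
Union: none.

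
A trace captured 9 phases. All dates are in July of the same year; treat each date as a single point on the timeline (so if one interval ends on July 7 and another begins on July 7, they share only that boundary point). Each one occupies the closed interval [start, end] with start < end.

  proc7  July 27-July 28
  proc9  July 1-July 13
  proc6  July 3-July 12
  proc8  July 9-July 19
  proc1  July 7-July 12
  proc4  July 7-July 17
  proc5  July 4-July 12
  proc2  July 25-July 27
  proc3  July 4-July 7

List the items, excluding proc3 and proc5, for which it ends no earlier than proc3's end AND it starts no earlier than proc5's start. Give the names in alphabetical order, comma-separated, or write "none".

Conditions: its end is no earlier than proc3's end (X.end >= July 7) AND its start is no earlier than proc5's start (X.start >= July 4).
proc1: end July 12 >= July 7? ✓; start July 7 >= July 4? ✓ → yes.
proc2: end July 27 >= July 7? ✓; start July 25 >= July 4? ✓ → yes.
proc4: end July 17 >= July 7? ✓; start July 7 >= July 4? ✓ → yes.
proc6: end July 12 >= July 7? ✓; start July 3 >= July 4? ✗ → no.
proc7: end July 28 >= July 7? ✓; start July 27 >= July 4? ✓ → yes.
proc8: end July 19 >= July 7? ✓; start July 9 >= July 4? ✓ → yes.
proc9: end July 13 >= July 7? ✓; start July 1 >= July 4? ✗ → no.
Result: proc1, proc2, proc4, proc7, proc8.

proc1, proc2, proc4, proc7, proc8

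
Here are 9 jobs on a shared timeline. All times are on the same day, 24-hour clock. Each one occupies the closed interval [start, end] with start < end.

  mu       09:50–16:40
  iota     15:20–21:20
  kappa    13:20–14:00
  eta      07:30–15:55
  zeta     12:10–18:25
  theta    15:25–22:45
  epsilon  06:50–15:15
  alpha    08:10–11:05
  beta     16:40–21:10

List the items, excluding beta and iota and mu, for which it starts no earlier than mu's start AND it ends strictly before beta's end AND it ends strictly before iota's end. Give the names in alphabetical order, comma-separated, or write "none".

kappa, zeta

Conditions: its start is no earlier than mu's start (X.start >= 09:50) AND its end is strictly before beta's end (X.end < 21:10) AND its end is strictly before iota's end (X.end < 21:20).
alpha: start 08:10 >= 09:50? ✗; end 11:05 < 21:10? ✓; end 11:05 < 21:20? ✓ → no.
epsilon: start 06:50 >= 09:50? ✗; end 15:15 < 21:10? ✓; end 15:15 < 21:20? ✓ → no.
eta: start 07:30 >= 09:50? ✗; end 15:55 < 21:10? ✓; end 15:55 < 21:20? ✓ → no.
kappa: start 13:20 >= 09:50? ✓; end 14:00 < 21:10? ✓; end 14:00 < 21:20? ✓ → yes.
theta: start 15:25 >= 09:50? ✓; end 22:45 < 21:10? ✗; end 22:45 < 21:20? ✗ → no.
zeta: start 12:10 >= 09:50? ✓; end 18:25 < 21:10? ✓; end 18:25 < 21:20? ✓ → yes.
Result: kappa, zeta.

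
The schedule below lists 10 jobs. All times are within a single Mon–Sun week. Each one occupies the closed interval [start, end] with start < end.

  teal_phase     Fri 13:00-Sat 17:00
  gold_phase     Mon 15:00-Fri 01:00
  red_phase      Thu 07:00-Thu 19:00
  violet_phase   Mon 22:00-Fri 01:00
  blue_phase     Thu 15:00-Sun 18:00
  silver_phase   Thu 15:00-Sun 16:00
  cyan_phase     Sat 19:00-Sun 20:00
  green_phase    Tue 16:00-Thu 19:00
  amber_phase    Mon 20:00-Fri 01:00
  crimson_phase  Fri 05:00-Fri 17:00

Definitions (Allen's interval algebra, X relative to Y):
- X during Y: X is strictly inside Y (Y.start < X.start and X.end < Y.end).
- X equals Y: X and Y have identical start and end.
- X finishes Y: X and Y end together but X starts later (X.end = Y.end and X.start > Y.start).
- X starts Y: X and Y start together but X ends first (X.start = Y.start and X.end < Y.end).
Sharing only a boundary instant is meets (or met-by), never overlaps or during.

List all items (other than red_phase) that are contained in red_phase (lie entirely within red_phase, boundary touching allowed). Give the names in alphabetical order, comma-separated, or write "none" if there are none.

Target red_phase = [Thu 07:00, Thu 19:00].
amber_phase [Mon 20:00, Fri 01:00] → contains → no.
blue_phase [Thu 15:00, Sun 18:00] → overlapped-by → no.
crimson_phase [Fri 05:00, Fri 17:00] → after → no.
cyan_phase [Sat 19:00, Sun 20:00] → after → no.
gold_phase [Mon 15:00, Fri 01:00] → contains → no.
green_phase [Tue 16:00, Thu 19:00] → finished-by → no.
silver_phase [Thu 15:00, Sun 16:00] → overlapped-by → no.
teal_phase [Fri 13:00, Sat 17:00] → after → no.
violet_phase [Mon 22:00, Fri 01:00] → contains → no.
Result: none.

none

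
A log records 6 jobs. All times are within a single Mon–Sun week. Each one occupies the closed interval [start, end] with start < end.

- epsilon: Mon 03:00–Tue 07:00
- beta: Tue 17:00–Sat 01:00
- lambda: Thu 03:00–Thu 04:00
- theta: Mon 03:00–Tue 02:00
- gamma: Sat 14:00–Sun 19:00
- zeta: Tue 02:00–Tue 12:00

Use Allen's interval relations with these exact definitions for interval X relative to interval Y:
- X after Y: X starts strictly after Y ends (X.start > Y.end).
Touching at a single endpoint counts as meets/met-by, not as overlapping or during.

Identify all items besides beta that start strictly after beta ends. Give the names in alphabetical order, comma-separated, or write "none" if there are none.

Target beta = [Tue 17:00, Sat 01:00].
epsilon [Mon 03:00, Tue 07:00] → before → no.
gamma [Sat 14:00, Sun 19:00] → after → yes.
lambda [Thu 03:00, Thu 04:00] → during → no.
theta [Mon 03:00, Tue 02:00] → before → no.
zeta [Tue 02:00, Tue 12:00] → before → no.
Result: gamma.

gamma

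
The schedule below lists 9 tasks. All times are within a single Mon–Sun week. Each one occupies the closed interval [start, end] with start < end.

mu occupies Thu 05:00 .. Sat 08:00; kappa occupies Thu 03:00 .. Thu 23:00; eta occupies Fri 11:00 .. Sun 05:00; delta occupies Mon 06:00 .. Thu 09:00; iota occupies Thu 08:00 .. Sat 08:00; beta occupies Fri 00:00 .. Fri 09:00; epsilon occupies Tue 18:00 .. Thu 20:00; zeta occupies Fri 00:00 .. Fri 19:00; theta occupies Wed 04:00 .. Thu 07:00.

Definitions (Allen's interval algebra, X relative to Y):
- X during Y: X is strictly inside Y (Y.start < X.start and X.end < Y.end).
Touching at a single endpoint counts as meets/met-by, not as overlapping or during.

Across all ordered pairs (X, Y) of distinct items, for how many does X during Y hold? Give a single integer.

Checking all 72 ordered pairs for relation 'during'; matching pairs in alphabetical order:
(beta, iota): beta during iota ✓
(beta, mu): beta during mu ✓
(theta, delta): theta during delta ✓
(theta, epsilon): theta during epsilon ✓
(zeta, iota): zeta during iota ✓
(zeta, mu): zeta during mu ✓
Count: 6.

6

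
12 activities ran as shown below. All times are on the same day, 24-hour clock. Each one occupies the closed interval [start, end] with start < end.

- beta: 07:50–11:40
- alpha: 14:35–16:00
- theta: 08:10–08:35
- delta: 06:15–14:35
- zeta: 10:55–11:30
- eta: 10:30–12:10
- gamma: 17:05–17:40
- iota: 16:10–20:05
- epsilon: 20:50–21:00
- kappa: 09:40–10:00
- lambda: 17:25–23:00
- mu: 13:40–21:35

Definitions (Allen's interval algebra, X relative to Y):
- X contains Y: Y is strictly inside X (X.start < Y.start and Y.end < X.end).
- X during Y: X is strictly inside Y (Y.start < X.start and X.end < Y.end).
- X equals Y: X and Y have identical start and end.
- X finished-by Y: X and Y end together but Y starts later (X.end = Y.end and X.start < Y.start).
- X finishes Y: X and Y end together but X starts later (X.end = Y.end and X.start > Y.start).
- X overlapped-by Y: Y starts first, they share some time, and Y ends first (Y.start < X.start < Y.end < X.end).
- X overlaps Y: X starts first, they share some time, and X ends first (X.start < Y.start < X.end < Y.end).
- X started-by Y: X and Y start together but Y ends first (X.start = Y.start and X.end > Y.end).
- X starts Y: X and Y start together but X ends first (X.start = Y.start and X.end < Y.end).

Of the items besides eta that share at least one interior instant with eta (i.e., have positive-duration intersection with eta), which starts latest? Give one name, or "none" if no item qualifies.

Target eta = [10:30, 12:10].
alpha [14:35, 16:00] → after → excluded.
beta [07:50, 11:40] → overlaps → candidate.
delta [06:15, 14:35] → contains → candidate.
epsilon [20:50, 21:00] → after → excluded.
gamma [17:05, 17:40] → after → excluded.
iota [16:10, 20:05] → after → excluded.
kappa [09:40, 10:00] → before → excluded.
lambda [17:25, 23:00] → after → excluded.
mu [13:40, 21:35] → after → excluded.
theta [08:10, 08:35] → before → excluded.
zeta [10:55, 11:30] → during → candidate.
Among candidates, latest start is 10:55 → zeta.

zeta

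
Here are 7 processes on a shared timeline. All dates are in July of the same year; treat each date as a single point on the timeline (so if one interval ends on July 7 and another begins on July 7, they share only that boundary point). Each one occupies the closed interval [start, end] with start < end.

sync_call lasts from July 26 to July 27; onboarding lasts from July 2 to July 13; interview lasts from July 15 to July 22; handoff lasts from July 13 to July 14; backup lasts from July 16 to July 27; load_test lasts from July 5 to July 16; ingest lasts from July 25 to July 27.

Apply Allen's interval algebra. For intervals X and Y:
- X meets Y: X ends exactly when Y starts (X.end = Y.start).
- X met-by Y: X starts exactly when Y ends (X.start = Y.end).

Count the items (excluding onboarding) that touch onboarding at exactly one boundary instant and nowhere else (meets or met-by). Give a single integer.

Target onboarding = [July 2, July 13].
backup [July 16, July 27] → after → no.
handoff [July 13, July 14] → met-by → counts.
ingest [July 25, July 27] → after → no.
interview [July 15, July 22] → after → no.
load_test [July 5, July 16] → overlapped-by → no.
sync_call [July 26, July 27] → after → no.
Total: 1.

1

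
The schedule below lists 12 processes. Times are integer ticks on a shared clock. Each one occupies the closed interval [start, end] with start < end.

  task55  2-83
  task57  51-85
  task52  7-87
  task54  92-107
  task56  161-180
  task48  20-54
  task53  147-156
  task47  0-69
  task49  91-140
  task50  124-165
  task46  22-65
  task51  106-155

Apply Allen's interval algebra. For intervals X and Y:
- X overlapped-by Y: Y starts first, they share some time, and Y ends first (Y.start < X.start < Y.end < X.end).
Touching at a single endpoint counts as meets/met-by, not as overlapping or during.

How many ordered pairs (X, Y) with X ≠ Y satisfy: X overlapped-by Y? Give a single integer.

14

Checking all 132 ordered pairs for relation 'overlapped-by'; matching pairs in alphabetical order:
(task46, task48): task46 overlapped-by task48 ✓
(task50, task49): task50 overlapped-by task49 ✓
(task50, task51): task50 overlapped-by task51 ✓
(task51, task49): task51 overlapped-by task49 ✓
(task51, task54): task51 overlapped-by task54 ✓
(task52, task47): task52 overlapped-by task47 ✓
(task52, task55): task52 overlapped-by task55 ✓
(task53, task51): task53 overlapped-by task51 ✓
(task55, task47): task55 overlapped-by task47 ✓
(task56, task50): task56 overlapped-by task50 ✓
(task57, task46): task57 overlapped-by task46 ✓
(task57, task47): task57 overlapped-by task47 ✓
(task57, task48): task57 overlapped-by task48 ✓
(task57, task55): task57 overlapped-by task55 ✓
Count: 14.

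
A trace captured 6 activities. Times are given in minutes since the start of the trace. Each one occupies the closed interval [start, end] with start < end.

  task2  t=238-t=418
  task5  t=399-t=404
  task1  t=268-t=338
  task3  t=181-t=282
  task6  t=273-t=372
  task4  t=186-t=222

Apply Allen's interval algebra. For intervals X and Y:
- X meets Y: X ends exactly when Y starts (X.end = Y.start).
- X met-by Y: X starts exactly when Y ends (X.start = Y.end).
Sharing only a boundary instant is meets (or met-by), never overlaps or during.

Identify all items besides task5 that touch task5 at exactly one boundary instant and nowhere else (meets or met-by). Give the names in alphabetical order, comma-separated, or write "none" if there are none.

Target task5 = [t=399, t=404].
task1 [t=268, t=338] → before → no.
task2 [t=238, t=418] → contains → no.
task3 [t=181, t=282] → before → no.
task4 [t=186, t=222] → before → no.
task6 [t=273, t=372] → before → no.
Result: none.

none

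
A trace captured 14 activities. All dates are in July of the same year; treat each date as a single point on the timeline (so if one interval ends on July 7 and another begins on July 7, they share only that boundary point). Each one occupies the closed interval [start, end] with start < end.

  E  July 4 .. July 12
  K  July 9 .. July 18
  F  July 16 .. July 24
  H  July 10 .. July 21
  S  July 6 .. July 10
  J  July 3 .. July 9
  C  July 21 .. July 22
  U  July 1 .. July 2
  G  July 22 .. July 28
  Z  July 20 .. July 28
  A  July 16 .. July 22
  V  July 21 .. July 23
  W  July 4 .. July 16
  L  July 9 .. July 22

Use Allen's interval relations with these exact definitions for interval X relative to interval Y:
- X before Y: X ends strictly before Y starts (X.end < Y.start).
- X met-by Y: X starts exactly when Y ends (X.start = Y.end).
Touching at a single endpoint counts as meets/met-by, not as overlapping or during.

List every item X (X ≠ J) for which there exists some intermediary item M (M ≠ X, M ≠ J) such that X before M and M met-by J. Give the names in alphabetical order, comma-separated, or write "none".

U

Target J = [July 3, July 9].
Intermediaries M with M met-by J: K, L.
Via K — items with X before K: U.
Via L — items with X before L: U.
Union: U.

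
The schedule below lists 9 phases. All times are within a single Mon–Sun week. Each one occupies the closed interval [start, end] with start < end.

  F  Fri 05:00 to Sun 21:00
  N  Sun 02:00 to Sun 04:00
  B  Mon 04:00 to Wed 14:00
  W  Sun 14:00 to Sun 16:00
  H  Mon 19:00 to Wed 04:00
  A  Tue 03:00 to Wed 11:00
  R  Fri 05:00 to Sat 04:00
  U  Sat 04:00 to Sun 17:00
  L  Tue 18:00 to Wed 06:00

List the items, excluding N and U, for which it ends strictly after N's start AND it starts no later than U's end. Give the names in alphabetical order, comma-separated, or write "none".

F, W

Conditions: its end is strictly after N's start (X.end > Sun 02:00) AND its start is no later than U's end (X.start <= Sun 17:00).
A: end Wed 11:00 > Sun 02:00? ✗; start Tue 03:00 <= Sun 17:00? ✓ → no.
B: end Wed 14:00 > Sun 02:00? ✗; start Mon 04:00 <= Sun 17:00? ✓ → no.
F: end Sun 21:00 > Sun 02:00? ✓; start Fri 05:00 <= Sun 17:00? ✓ → yes.
H: end Wed 04:00 > Sun 02:00? ✗; start Mon 19:00 <= Sun 17:00? ✓ → no.
L: end Wed 06:00 > Sun 02:00? ✗; start Tue 18:00 <= Sun 17:00? ✓ → no.
R: end Sat 04:00 > Sun 02:00? ✗; start Fri 05:00 <= Sun 17:00? ✓ → no.
W: end Sun 16:00 > Sun 02:00? ✓; start Sun 14:00 <= Sun 17:00? ✓ → yes.
Result: F, W.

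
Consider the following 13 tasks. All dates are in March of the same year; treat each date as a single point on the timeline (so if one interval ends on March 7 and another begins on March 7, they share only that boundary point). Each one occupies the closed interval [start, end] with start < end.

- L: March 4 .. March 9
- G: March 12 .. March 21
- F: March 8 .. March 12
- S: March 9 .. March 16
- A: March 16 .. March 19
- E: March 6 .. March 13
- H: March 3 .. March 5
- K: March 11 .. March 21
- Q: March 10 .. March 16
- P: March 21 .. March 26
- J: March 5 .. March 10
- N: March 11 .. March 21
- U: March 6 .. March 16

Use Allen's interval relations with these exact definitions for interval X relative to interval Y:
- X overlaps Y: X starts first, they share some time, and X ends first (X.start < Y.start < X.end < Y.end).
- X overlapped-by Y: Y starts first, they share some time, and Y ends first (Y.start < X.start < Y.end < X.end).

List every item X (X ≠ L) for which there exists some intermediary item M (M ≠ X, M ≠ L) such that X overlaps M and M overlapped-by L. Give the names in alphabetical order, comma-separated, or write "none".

J

Target L = [March 4, March 9].
Intermediaries M with M overlapped-by L: E, F, J, U.
Via E — items with X overlaps E: J.
Via F — items with X overlaps F: J.
Via J — items with X overlaps J: none.
Via U — items with X overlaps U: J.
Union: J.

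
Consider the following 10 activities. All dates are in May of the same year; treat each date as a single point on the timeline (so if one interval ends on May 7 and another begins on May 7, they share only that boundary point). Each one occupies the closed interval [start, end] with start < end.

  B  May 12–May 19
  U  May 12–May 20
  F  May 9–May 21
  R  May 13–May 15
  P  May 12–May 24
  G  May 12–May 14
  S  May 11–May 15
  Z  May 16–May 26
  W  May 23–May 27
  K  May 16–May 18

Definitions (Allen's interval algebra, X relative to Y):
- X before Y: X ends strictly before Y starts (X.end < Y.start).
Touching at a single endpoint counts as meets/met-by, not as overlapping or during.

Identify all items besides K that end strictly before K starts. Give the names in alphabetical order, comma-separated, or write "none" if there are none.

G, R, S

Target K = [May 16, May 18].
B [May 12, May 19] → contains → no.
F [May 9, May 21] → contains → no.
G [May 12, May 14] → before → yes.
P [May 12, May 24] → contains → no.
R [May 13, May 15] → before → yes.
S [May 11, May 15] → before → yes.
U [May 12, May 20] → contains → no.
W [May 23, May 27] → after → no.
Z [May 16, May 26] → started-by → no.
Result: G, R, S.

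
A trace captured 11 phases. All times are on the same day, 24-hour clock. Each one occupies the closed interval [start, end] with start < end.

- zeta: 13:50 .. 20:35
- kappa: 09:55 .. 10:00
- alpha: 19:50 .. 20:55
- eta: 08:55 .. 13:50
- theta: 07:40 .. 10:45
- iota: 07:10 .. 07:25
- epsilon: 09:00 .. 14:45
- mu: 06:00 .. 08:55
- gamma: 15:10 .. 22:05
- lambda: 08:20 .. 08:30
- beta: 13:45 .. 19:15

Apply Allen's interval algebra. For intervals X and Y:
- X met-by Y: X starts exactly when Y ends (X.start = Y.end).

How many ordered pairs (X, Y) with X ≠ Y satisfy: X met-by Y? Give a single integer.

Checking all 110 ordered pairs for relation 'met-by'; matching pairs in alphabetical order:
(eta, mu): eta met-by mu ✓
(zeta, eta): zeta met-by eta ✓
Count: 2.

2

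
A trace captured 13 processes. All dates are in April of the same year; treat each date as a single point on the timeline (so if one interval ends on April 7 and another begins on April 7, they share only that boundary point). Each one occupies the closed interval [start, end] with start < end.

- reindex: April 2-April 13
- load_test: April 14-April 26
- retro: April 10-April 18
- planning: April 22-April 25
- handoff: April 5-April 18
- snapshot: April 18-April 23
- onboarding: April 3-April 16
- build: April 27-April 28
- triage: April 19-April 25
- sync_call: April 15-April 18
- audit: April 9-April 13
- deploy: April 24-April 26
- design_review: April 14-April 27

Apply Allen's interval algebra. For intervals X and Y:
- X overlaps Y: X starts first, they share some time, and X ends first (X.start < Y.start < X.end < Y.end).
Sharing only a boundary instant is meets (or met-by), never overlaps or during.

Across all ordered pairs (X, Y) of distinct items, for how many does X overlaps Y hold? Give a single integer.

17

Checking all 156 ordered pairs for relation 'overlaps'; matching pairs in alphabetical order:
(audit, retro): audit overlaps retro ✓
(handoff, design_review): handoff overlaps design_review ✓
(handoff, load_test): handoff overlaps load_test ✓
(onboarding, design_review): onboarding overlaps design_review ✓
(onboarding, handoff): onboarding overlaps handoff ✓
(onboarding, load_test): onboarding overlaps load_test ✓
(onboarding, retro): onboarding overlaps retro ✓
(onboarding, sync_call): onboarding overlaps sync_call ✓
(planning, deploy): planning overlaps deploy ✓
(reindex, handoff): reindex overlaps handoff ✓
(reindex, onboarding): reindex overlaps onboarding ✓
(reindex, retro): reindex overlaps retro ✓
(retro, design_review): retro overlaps design_review ✓
(retro, load_test): retro overlaps load_test ✓
(snapshot, planning): snapshot overlaps planning ✓
(snapshot, triage): snapshot overlaps triage ✓
(triage, deploy): triage overlaps deploy ✓
Count: 17.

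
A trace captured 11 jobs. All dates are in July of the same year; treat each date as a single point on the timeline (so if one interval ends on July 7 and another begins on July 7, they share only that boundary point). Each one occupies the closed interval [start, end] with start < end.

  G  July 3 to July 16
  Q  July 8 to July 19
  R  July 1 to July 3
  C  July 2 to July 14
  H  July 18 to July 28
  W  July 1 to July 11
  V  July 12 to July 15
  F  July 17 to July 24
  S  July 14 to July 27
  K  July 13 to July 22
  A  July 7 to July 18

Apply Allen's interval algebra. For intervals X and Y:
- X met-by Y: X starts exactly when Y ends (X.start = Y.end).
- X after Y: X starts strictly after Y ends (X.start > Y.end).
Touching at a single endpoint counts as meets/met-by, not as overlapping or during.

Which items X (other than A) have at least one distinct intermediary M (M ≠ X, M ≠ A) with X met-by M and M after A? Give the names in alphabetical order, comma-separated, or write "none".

Target A = [July 7, July 18].
Intermediaries M with M after A: none.
Union: none.

none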